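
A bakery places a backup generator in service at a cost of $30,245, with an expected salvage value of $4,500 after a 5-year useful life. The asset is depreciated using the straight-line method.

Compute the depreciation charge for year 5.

Depreciable base = $30,245 − $4,500 = $25,745.
Annual expense = $25,745 / 5 = $5,149.

$5,149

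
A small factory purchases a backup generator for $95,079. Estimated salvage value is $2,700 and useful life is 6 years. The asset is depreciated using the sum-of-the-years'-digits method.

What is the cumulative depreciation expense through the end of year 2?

Depreciable base = $95,079 − $2,700 = $92,379.
Sum of the years' digits = 6+5+4+3+2+1 = 21.
Year 1: $92,379 × 6/21 = $26,394. Book value $68,685.
Year 2: $92,379 × 5/21 = $21,995. Book value $46,690.
Accumulated through year 2 = $95,079 − $46,690 = $48,389.

$48,389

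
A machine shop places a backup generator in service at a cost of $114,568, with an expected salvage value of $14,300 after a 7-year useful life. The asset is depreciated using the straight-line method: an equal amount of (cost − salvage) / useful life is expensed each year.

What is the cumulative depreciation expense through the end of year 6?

$85,944

Depreciable base = $114,568 − $14,300 = $100,268.
Annual expense = $100,268 / 7 = $14,324.
End of year 1: book value $100,244.
End of year 2: book value $85,920.
End of year 3: book value $71,596.
End of year 4: book value $57,272.
End of year 5: book value $42,948.
End of year 6: book value $28,624.
Accumulated through year 6 = $114,568 − $28,624 = $85,944.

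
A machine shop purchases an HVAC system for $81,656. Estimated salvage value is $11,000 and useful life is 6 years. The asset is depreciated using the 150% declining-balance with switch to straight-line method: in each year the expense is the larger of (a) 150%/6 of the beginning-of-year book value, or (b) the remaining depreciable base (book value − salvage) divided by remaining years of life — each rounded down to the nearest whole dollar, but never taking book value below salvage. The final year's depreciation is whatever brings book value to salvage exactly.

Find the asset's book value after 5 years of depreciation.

Depreciable base = $81,656 − $11,000 = $70,656.
Year 1: DB = ⌊$81,656 × 150%/6⌋ = $20,414; SL = ⌊$70,656/6⌋ = $11,776 → take DB $20,414. Book value $61,242.
Year 2: DB = ⌊$61,242 × 150%/6⌋ = $15,310; SL = ⌊$50,242/5⌋ = $10,048 → take DB $15,310. Book value $45,932.
Year 3: DB = ⌊$45,932 × 150%/6⌋ = $11,483; SL = ⌊$34,932/4⌋ = $8,733 → take DB $11,483. Book value $34,449.
Year 4: DB = ⌊$34,449 × 150%/6⌋ = $8,612; SL = ⌊$23,449/3⌋ = $7,816 → take DB $8,612. Book value $25,837.
Year 5: DB = ⌊$25,837 × 150%/6⌋ = $6,459; SL = ⌊$14,837/2⌋ = $7,418 → take SL $7,418. Book value $18,419.

$18,419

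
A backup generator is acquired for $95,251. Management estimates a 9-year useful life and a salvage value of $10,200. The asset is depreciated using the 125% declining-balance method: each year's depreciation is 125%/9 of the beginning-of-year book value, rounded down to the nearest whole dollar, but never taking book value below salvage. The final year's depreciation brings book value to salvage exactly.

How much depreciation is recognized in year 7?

Depreciable base = $95,251 − $10,200 = $85,051.
Year 1: ⌊$95,251 × 125%/9⌋ = $13,229. Book value $82,022.
Year 2: ⌊$82,022 × 125%/9⌋ = $11,391. Book value $70,631.
Year 3: ⌊$70,631 × 125%/9⌋ = $9,809. Book value $60,822.
Year 4: ⌊$60,822 × 125%/9⌋ = $8,447. Book value $52,375.
Year 5: ⌊$52,375 × 125%/9⌋ = $7,274. Book value $45,101.
Year 6: ⌊$45,101 × 125%/9⌋ = $6,264. Book value $38,837.
Year 7: ⌊$38,837 × 125%/9⌋ = $5,394. Book value $33,443.

$5,394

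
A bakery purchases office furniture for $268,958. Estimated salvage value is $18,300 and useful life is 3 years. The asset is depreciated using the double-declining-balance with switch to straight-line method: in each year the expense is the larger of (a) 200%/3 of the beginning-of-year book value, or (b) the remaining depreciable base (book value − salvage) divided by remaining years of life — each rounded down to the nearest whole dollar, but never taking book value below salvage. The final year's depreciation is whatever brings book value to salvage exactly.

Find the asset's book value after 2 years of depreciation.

$29,885

Depreciable base = $268,958 − $18,300 = $250,658.
Year 1: DB = ⌊$268,958 × 200%/3⌋ = $179,305; SL = ⌊$250,658/3⌋ = $83,552 → take DB $179,305. Book value $89,653.
Year 2: DB = ⌊$89,653 × 200%/3⌋ = $59,768; SL = ⌊$71,353/2⌋ = $35,676 → take DB $59,768. Book value $29,885.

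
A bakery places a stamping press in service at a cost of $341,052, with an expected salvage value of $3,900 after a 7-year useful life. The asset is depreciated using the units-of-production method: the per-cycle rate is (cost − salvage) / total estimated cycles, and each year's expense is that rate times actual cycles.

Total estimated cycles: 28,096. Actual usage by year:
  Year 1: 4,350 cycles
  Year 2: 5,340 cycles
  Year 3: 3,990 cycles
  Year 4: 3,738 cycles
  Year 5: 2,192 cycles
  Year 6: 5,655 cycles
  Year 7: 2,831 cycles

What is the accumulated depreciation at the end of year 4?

$209,016

Depreciable base = $341,052 − $3,900 = $337,152.
Rate = $337,152 / 28,096 cycles = $12 per cycle.
Year 1: 4,350 × $12 = $52,200. Book value $288,852.
Year 2: 5,340 × $12 = $64,080. Book value $224,772.
Year 3: 3,990 × $12 = $47,880. Book value $176,892.
Year 4: 3,738 × $12 = $44,856. Book value $132,036.
Accumulated through year 4 = $341,052 − $132,036 = $209,016.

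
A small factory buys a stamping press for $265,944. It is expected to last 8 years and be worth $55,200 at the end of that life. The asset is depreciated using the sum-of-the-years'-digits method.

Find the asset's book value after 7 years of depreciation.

Depreciable base = $265,944 − $55,200 = $210,744.
Sum of the years' digits = 8+7+6+5+4+3+2+1 = 36.
Year 1: $210,744 × 8/36 = $46,832. Book value $219,112.
Year 2: $210,744 × 7/36 = $40,978. Book value $178,134.
Year 3: $210,744 × 6/36 = $35,124. Book value $143,010.
Year 4: $210,744 × 5/36 = $29,270. Book value $113,740.
Year 5: $210,744 × 4/36 = $23,416. Book value $90,324.
Year 6: $210,744 × 3/36 = $17,562. Book value $72,762.
Year 7: $210,744 × 2/36 = $11,708. Book value $61,054.

$61,054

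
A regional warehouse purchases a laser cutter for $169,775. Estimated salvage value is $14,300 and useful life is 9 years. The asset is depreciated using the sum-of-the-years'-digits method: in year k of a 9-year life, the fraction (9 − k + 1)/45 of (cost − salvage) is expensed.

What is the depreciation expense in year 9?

Depreciable base = $169,775 − $14,300 = $155,475.
Sum of the years' digits = 9+8+7+6+5+4+3+2+1 = 45.
Year 1: $155,475 × 9/45 = $31,095. Book value $138,680.
Year 2: $155,475 × 8/45 = $27,640. Book value $111,040.
Year 3: $155,475 × 7/45 = $24,185. Book value $86,855.
Year 4: $155,475 × 6/45 = $20,730. Book value $66,125.
Year 5: $155,475 × 5/45 = $17,275. Book value $48,850.
Year 6: $155,475 × 4/45 = $13,820. Book value $35,030.
Year 7: $155,475 × 3/45 = $10,365. Book value $24,665.
Year 8: $155,475 × 2/45 = $6,910. Book value $17,755.
Year 9: $155,475 × 1/45 = $3,455. Book value $14,300.

$3,455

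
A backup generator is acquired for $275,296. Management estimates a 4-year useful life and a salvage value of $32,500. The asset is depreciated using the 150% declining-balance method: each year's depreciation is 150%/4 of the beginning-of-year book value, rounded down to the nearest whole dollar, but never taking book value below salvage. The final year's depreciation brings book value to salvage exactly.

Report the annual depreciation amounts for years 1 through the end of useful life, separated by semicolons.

Depreciable base = $275,296 − $32,500 = $242,796.
Year 1: ⌊$275,296 × 150%/4⌋ = $103,236. Book value $172,060.
Year 2: ⌊$172,060 × 150%/4⌋ = $64,522. Book value $107,538.
Year 3: ⌊$107,538 × 150%/4⌋ = $40,326. Book value $67,212.
Year 4 (final): $67,212 − $32,500 = $34,712. Book value $32,500.

$103,236; $64,522; $40,326; $34,712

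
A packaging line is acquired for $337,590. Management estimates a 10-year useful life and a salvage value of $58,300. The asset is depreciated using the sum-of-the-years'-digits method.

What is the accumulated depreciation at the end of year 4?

$172,652

Depreciable base = $337,590 − $58,300 = $279,290.
Sum of the years' digits = 10+9+8+7+6+5+4+3+2+1 = 55.
Year 1: $279,290 × 10/55 = $50,780. Book value $286,810.
Year 2: $279,290 × 9/55 = $45,702. Book value $241,108.
Year 3: $279,290 × 8/55 = $40,624. Book value $200,484.
Year 4: $279,290 × 7/55 = $35,546. Book value $164,938.
Accumulated through year 4 = $337,590 − $164,938 = $172,652.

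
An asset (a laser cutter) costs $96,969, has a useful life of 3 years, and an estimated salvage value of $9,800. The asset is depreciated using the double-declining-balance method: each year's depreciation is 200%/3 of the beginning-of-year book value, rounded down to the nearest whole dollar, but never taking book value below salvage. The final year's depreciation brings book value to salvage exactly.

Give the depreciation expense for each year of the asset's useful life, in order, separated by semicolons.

Depreciable base = $96,969 − $9,800 = $87,169.
Year 1: ⌊$96,969 × 200%/3⌋ = $64,646. Book value $32,323.
Year 2: ⌊$32,323 × 200%/3⌋ = $21,548. Book value $10,775.
Year 3 (final): $10,775 − $9,800 = $975. Book value $9,800.

$64,646; $21,548; $975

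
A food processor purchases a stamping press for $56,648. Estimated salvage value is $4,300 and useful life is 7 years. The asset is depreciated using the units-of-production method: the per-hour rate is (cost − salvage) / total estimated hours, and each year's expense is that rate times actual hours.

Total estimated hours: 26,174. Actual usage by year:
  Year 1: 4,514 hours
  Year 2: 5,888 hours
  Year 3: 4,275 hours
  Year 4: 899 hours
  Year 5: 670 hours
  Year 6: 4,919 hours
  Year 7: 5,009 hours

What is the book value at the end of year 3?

Depreciable base = $56,648 − $4,300 = $52,348.
Rate = $52,348 / 26,174 hours = $2 per hour.
Year 1: 4,514 × $2 = $9,028. Book value $47,620.
Year 2: 5,888 × $2 = $11,776. Book value $35,844.
Year 3: 4,275 × $2 = $8,550. Book value $27,294.

$27,294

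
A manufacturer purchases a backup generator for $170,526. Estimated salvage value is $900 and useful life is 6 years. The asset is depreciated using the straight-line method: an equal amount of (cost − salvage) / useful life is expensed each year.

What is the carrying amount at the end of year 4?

$57,442

Depreciable base = $170,526 − $900 = $169,626.
Annual expense = $169,626 / 6 = $28,271.
End of year 1: book value $142,255.
End of year 2: book value $113,984.
End of year 3: book value $85,713.
End of year 4: book value $57,442.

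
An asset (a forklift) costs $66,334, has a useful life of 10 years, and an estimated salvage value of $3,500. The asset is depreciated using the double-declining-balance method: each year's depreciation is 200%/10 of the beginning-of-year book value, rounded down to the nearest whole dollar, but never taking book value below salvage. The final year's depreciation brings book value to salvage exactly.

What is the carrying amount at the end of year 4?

$27,172

Depreciable base = $66,334 − $3,500 = $62,834.
Year 1: ⌊$66,334 × 200%/10⌋ = $13,266. Book value $53,068.
Year 2: ⌊$53,068 × 200%/10⌋ = $10,613. Book value $42,455.
Year 3: ⌊$42,455 × 200%/10⌋ = $8,491. Book value $33,964.
Year 4: ⌊$33,964 × 200%/10⌋ = $6,792. Book value $27,172.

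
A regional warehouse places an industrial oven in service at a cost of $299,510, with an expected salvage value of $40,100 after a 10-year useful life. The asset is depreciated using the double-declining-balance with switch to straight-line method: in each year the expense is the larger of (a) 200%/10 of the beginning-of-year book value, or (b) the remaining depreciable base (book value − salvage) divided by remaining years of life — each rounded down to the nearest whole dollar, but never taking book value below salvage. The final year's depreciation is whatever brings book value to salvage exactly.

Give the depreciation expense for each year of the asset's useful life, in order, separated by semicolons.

$59,902; $47,921; $38,337; $30,670; $24,536; $19,628; $15,703; $12,562; $10,050; $101

Depreciable base = $299,510 − $40,100 = $259,410.
Year 1: DB = ⌊$299,510 × 200%/10⌋ = $59,902; SL = ⌊$259,410/10⌋ = $25,941 → take DB $59,902. Book value $239,608.
Year 2: DB = ⌊$239,608 × 200%/10⌋ = $47,921; SL = ⌊$199,508/9⌋ = $22,167 → take DB $47,921. Book value $191,687.
Year 3: DB = ⌊$191,687 × 200%/10⌋ = $38,337; SL = ⌊$151,587/8⌋ = $18,948 → take DB $38,337. Book value $153,350.
Year 4: DB = ⌊$153,350 × 200%/10⌋ = $30,670; SL = ⌊$113,250/7⌋ = $16,178 → take DB $30,670. Book value $122,680.
Year 5: DB = ⌊$122,680 × 200%/10⌋ = $24,536; SL = ⌊$82,580/6⌋ = $13,763 → take DB $24,536. Book value $98,144.
Year 6: DB = ⌊$98,144 × 200%/10⌋ = $19,628; SL = ⌊$58,044/5⌋ = $11,608 → take DB $19,628. Book value $78,516.
Year 7: DB = ⌊$78,516 × 200%/10⌋ = $15,703; SL = ⌊$38,416/4⌋ = $9,604 → take DB $15,703. Book value $62,813.
Year 8: DB = ⌊$62,813 × 200%/10⌋ = $12,562; SL = ⌊$22,713/3⌋ = $7,571 → take DB $12,562. Book value $50,251.
Year 9: DB = ⌊$50,251 × 200%/10⌋ = $10,050; SL = ⌊$10,151/2⌋ = $5,075 → take DB $10,050. Book value $40,201.
Year 10 (final): $40,201 − $40,100 = $101. Book value $40,100.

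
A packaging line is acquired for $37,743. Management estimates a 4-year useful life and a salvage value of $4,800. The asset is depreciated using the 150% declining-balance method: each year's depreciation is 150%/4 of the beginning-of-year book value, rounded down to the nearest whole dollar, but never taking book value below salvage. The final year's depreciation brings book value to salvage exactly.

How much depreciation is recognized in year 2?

$8,846

Depreciable base = $37,743 − $4,800 = $32,943.
Year 1: ⌊$37,743 × 150%/4⌋ = $14,153. Book value $23,590.
Year 2: ⌊$23,590 × 150%/4⌋ = $8,846. Book value $14,744.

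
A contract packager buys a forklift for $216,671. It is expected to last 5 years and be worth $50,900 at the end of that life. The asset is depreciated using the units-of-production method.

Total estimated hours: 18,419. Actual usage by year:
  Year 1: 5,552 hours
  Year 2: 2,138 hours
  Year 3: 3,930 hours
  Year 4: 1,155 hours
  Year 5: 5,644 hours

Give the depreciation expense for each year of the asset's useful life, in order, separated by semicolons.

Depreciable base = $216,671 − $50,900 = $165,771.
Rate = $165,771 / 18,419 hours = $9 per hour.
Year 1: 5,552 × $9 = $49,968. Book value $166,703.
Year 2: 2,138 × $9 = $19,242. Book value $147,461.
Year 3: 3,930 × $9 = $35,370. Book value $112,091.
Year 4: 1,155 × $9 = $10,395. Book value $101,696.
Year 5: 5,644 × $9 = $50,796. Book value $50,900.

$49,968; $19,242; $35,370; $10,395; $50,796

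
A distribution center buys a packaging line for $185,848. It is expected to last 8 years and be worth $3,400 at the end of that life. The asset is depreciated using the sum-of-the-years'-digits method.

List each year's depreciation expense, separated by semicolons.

$40,544; $35,476; $30,408; $25,340; $20,272; $15,204; $10,136; $5,068

Depreciable base = $185,848 − $3,400 = $182,448.
Sum of the years' digits = 8+7+6+5+4+3+2+1 = 36.
Year 1: $182,448 × 8/36 = $40,544. Book value $145,304.
Year 2: $182,448 × 7/36 = $35,476. Book value $109,828.
Year 3: $182,448 × 6/36 = $30,408. Book value $79,420.
Year 4: $182,448 × 5/36 = $25,340. Book value $54,080.
Year 5: $182,448 × 4/36 = $20,272. Book value $33,808.
Year 6: $182,448 × 3/36 = $15,204. Book value $18,604.
Year 7: $182,448 × 2/36 = $10,136. Book value $8,468.
Year 8: $182,448 × 1/36 = $5,068. Book value $3,400.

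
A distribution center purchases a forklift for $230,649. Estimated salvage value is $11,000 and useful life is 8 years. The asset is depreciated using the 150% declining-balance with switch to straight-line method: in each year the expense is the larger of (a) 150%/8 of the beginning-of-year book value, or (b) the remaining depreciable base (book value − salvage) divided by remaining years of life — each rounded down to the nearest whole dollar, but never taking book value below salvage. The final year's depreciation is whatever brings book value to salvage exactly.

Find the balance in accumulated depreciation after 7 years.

$197,269

Depreciable base = $230,649 − $11,000 = $219,649.
Year 1: DB = ⌊$230,649 × 150%/8⌋ = $43,246; SL = ⌊$219,649/8⌋ = $27,456 → take DB $43,246. Book value $187,403.
Year 2: DB = ⌊$187,403 × 150%/8⌋ = $35,138; SL = ⌊$176,403/7⌋ = $25,200 → take DB $35,138. Book value $152,265.
Year 3: DB = ⌊$152,265 × 150%/8⌋ = $28,549; SL = ⌊$141,265/6⌋ = $23,544 → take DB $28,549. Book value $123,716.
Year 4: DB = ⌊$123,716 × 150%/8⌋ = $23,196; SL = ⌊$112,716/5⌋ = $22,543 → take DB $23,196. Book value $100,520.
Year 5: DB = ⌊$100,520 × 150%/8⌋ = $18,847; SL = ⌊$89,520/4⌋ = $22,380 → take SL $22,380. Book value $78,140.
Year 6: DB = ⌊$78,140 × 150%/8⌋ = $14,651; SL = ⌊$67,140/3⌋ = $22,380 → take SL $22,380. Book value $55,760.
Year 7: DB = ⌊$55,760 × 150%/8⌋ = $10,455; SL = ⌊$44,760/2⌋ = $22,380 → take SL $22,380. Book value $33,380.
Accumulated through year 7 = $230,649 − $33,380 = $197,269.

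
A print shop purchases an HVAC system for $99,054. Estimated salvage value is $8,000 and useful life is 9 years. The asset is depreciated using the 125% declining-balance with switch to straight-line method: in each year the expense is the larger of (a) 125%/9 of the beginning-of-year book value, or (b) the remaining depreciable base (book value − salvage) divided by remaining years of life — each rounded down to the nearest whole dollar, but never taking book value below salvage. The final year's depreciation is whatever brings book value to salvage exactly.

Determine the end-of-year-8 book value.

$17,209

Depreciable base = $99,054 − $8,000 = $91,054.
Year 1: DB = ⌊$99,054 × 125%/9⌋ = $13,757; SL = ⌊$91,054/9⌋ = $10,117 → take DB $13,757. Book value $85,297.
Year 2: DB = ⌊$85,297 × 125%/9⌋ = $11,846; SL = ⌊$77,297/8⌋ = $9,662 → take DB $11,846. Book value $73,451.
Year 3: DB = ⌊$73,451 × 125%/9⌋ = $10,201; SL = ⌊$65,451/7⌋ = $9,350 → take DB $10,201. Book value $63,250.
Year 4: DB = ⌊$63,250 × 125%/9⌋ = $8,784; SL = ⌊$55,250/6⌋ = $9,208 → take SL $9,208. Book value $54,042.
Year 5: DB = ⌊$54,042 × 125%/9⌋ = $7,505; SL = ⌊$46,042/5⌋ = $9,208 → take SL $9,208. Book value $44,834.
Year 6: DB = ⌊$44,834 × 125%/9⌋ = $6,226; SL = ⌊$36,834/4⌋ = $9,208 → take SL $9,208. Book value $35,626.
Year 7: DB = ⌊$35,626 × 125%/9⌋ = $4,948; SL = ⌊$27,626/3⌋ = $9,208 → take SL $9,208. Book value $26,418.
Year 8: DB = ⌊$26,418 × 125%/9⌋ = $3,669; SL = ⌊$18,418/2⌋ = $9,209 → take SL $9,209. Book value $17,209.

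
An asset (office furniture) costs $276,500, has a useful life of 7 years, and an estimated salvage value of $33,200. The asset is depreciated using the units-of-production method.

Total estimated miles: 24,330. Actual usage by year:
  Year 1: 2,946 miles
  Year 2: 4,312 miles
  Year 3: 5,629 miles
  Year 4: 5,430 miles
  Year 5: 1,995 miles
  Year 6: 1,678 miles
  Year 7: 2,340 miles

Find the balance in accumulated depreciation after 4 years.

Depreciable base = $276,500 − $33,200 = $243,300.
Rate = $243,300 / 24,330 miles = $10 per mile.
Year 1: 2,946 × $10 = $29,460. Book value $247,040.
Year 2: 4,312 × $10 = $43,120. Book value $203,920.
Year 3: 5,629 × $10 = $56,290. Book value $147,630.
Year 4: 5,430 × $10 = $54,300. Book value $93,330.
Accumulated through year 4 = $276,500 − $93,330 = $183,170.

$183,170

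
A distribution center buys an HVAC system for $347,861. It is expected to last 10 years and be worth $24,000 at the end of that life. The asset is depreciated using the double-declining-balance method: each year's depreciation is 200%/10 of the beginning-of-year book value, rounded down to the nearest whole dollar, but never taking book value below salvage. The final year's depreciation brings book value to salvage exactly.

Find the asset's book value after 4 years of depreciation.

$142,485

Depreciable base = $347,861 − $24,000 = $323,861.
Year 1: ⌊$347,861 × 200%/10⌋ = $69,572. Book value $278,289.
Year 2: ⌊$278,289 × 200%/10⌋ = $55,657. Book value $222,632.
Year 3: ⌊$222,632 × 200%/10⌋ = $44,526. Book value $178,106.
Year 4: ⌊$178,106 × 200%/10⌋ = $35,621. Book value $142,485.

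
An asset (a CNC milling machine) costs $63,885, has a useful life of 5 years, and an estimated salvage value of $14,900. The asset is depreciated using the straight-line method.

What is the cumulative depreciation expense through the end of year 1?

Depreciable base = $63,885 − $14,900 = $48,985.
Annual expense = $48,985 / 5 = $9,797.
End of year 1: book value $54,088.
Accumulated through year 1 = $63,885 − $54,088 = $9,797.

$9,797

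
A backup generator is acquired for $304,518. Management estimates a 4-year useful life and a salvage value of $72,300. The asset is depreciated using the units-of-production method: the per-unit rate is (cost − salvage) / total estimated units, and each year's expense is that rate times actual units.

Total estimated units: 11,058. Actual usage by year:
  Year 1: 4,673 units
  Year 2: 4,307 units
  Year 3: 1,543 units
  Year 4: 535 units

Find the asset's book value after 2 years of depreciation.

Depreciable base = $304,518 − $72,300 = $232,218.
Rate = $232,218 / 11,058 units = $21 per unit.
Year 1: 4,673 × $21 = $98,133. Book value $206,385.
Year 2: 4,307 × $21 = $90,447. Book value $115,938.

$115,938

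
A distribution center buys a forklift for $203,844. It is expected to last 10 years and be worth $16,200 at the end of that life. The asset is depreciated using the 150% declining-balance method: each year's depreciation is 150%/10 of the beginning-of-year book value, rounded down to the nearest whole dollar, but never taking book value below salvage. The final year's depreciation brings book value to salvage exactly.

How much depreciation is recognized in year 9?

Depreciable base = $203,844 − $16,200 = $187,644.
Year 1: ⌊$203,844 × 150%/10⌋ = $30,576. Book value $173,268.
Year 2: ⌊$173,268 × 150%/10⌋ = $25,990. Book value $147,278.
Year 3: ⌊$147,278 × 150%/10⌋ = $22,091. Book value $125,187.
Year 4: ⌊$125,187 × 150%/10⌋ = $18,778. Book value $106,409.
Year 5: ⌊$106,409 × 150%/10⌋ = $15,961. Book value $90,448.
Year 6: ⌊$90,448 × 150%/10⌋ = $13,567. Book value $76,881.
Year 7: ⌊$76,881 × 150%/10⌋ = $11,532. Book value $65,349.
Year 8: ⌊$65,349 × 150%/10⌋ = $9,802. Book value $55,547.
Year 9: ⌊$55,547 × 150%/10⌋ = $8,332. Book value $47,215.

$8,332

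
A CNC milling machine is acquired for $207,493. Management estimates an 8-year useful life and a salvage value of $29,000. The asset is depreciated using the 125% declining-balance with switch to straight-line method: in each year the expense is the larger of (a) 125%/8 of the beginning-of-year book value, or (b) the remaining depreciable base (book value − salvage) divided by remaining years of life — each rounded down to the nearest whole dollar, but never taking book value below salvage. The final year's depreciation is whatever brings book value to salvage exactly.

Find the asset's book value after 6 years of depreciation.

$67,082

Depreciable base = $207,493 − $29,000 = $178,493.
Year 1: DB = ⌊$207,493 × 125%/8⌋ = $32,420; SL = ⌊$178,493/8⌋ = $22,311 → take DB $32,420. Book value $175,073.
Year 2: DB = ⌊$175,073 × 125%/8⌋ = $27,355; SL = ⌊$146,073/7⌋ = $20,867 → take DB $27,355. Book value $147,718.
Year 3: DB = ⌊$147,718 × 125%/8⌋ = $23,080; SL = ⌊$118,718/6⌋ = $19,786 → take DB $23,080. Book value $124,638.
Year 4: DB = ⌊$124,638 × 125%/8⌋ = $19,474; SL = ⌊$95,638/5⌋ = $19,127 → take DB $19,474. Book value $105,164.
Year 5: DB = ⌊$105,164 × 125%/8⌋ = $16,431; SL = ⌊$76,164/4⌋ = $19,041 → take SL $19,041. Book value $86,123.
Year 6: DB = ⌊$86,123 × 125%/8⌋ = $13,456; SL = ⌊$57,123/3⌋ = $19,041 → take SL $19,041. Book value $67,082.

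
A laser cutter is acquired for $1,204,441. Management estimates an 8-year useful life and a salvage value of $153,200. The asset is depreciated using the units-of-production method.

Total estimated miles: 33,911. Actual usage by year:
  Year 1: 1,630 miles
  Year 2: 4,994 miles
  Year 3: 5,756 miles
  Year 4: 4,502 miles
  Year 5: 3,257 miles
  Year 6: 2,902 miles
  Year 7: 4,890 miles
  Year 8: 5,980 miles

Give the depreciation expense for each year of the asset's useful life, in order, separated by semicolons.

$50,530; $154,814; $178,436; $139,562; $100,967; $89,962; $151,590; $185,380

Depreciable base = $1,204,441 − $153,200 = $1,051,241.
Rate = $1,051,241 / 33,911 miles = $31 per mile.
Year 1: 1,630 × $31 = $50,530. Book value $1,153,911.
Year 2: 4,994 × $31 = $154,814. Book value $999,097.
Year 3: 5,756 × $31 = $178,436. Book value $820,661.
Year 4: 4,502 × $31 = $139,562. Book value $681,099.
Year 5: 3,257 × $31 = $100,967. Book value $580,132.
Year 6: 2,902 × $31 = $89,962. Book value $490,170.
Year 7: 4,890 × $31 = $151,590. Book value $338,580.
Year 8: 5,980 × $31 = $185,380. Book value $153,200.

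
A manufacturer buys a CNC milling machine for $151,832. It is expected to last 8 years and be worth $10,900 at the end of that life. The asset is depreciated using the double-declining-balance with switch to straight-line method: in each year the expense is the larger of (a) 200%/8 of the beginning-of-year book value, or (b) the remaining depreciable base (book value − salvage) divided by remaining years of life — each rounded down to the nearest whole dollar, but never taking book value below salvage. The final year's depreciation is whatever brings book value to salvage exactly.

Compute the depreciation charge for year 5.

$12,010

Depreciable base = $151,832 − $10,900 = $140,932.
Year 1: DB = ⌊$151,832 × 200%/8⌋ = $37,958; SL = ⌊$140,932/8⌋ = $17,616 → take DB $37,958. Book value $113,874.
Year 2: DB = ⌊$113,874 × 200%/8⌋ = $28,468; SL = ⌊$102,974/7⌋ = $14,710 → take DB $28,468. Book value $85,406.
Year 3: DB = ⌊$85,406 × 200%/8⌋ = $21,351; SL = ⌊$74,506/6⌋ = $12,417 → take DB $21,351. Book value $64,055.
Year 4: DB = ⌊$64,055 × 200%/8⌋ = $16,013; SL = ⌊$53,155/5⌋ = $10,631 → take DB $16,013. Book value $48,042.
Year 5: DB = ⌊$48,042 × 200%/8⌋ = $12,010; SL = ⌊$37,142/4⌋ = $9,285 → take DB $12,010. Book value $36,032.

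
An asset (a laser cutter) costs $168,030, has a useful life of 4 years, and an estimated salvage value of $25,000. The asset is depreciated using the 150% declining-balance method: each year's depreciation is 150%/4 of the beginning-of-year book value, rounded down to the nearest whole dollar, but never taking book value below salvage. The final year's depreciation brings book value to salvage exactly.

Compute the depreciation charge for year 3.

$24,613

Depreciable base = $168,030 − $25,000 = $143,030.
Year 1: ⌊$168,030 × 150%/4⌋ = $63,011. Book value $105,019.
Year 2: ⌊$105,019 × 150%/4⌋ = $39,382. Book value $65,637.
Year 3: ⌊$65,637 × 150%/4⌋ = $24,613. Book value $41,024.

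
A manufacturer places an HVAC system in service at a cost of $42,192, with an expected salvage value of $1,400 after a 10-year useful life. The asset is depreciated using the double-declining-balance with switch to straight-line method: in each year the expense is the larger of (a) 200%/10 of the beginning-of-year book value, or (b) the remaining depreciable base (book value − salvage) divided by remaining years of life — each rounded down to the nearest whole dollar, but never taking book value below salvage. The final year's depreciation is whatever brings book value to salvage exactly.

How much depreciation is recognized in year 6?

Depreciable base = $42,192 − $1,400 = $40,792.
Year 1: DB = ⌊$42,192 × 200%/10⌋ = $8,438; SL = ⌊$40,792/10⌋ = $4,079 → take DB $8,438. Book value $33,754.
Year 2: DB = ⌊$33,754 × 200%/10⌋ = $6,750; SL = ⌊$32,354/9⌋ = $3,594 → take DB $6,750. Book value $27,004.
Year 3: DB = ⌊$27,004 × 200%/10⌋ = $5,400; SL = ⌊$25,604/8⌋ = $3,200 → take DB $5,400. Book value $21,604.
Year 4: DB = ⌊$21,604 × 200%/10⌋ = $4,320; SL = ⌊$20,204/7⌋ = $2,886 → take DB $4,320. Book value $17,284.
Year 5: DB = ⌊$17,284 × 200%/10⌋ = $3,456; SL = ⌊$15,884/6⌋ = $2,647 → take DB $3,456. Book value $13,828.
Year 6: DB = ⌊$13,828 × 200%/10⌋ = $2,765; SL = ⌊$12,428/5⌋ = $2,485 → take DB $2,765. Book value $11,063.

$2,765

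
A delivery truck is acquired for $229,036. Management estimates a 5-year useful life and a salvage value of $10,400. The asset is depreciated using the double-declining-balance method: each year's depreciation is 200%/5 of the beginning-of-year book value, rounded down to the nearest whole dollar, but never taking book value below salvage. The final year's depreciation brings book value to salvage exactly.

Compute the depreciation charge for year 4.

Depreciable base = $229,036 − $10,400 = $218,636.
Year 1: ⌊$229,036 × 200%/5⌋ = $91,614. Book value $137,422.
Year 2: ⌊$137,422 × 200%/5⌋ = $54,968. Book value $82,454.
Year 3: ⌊$82,454 × 200%/5⌋ = $32,981. Book value $49,473.
Year 4: ⌊$49,473 × 200%/5⌋ = $19,789. Book value $29,684.

$19,789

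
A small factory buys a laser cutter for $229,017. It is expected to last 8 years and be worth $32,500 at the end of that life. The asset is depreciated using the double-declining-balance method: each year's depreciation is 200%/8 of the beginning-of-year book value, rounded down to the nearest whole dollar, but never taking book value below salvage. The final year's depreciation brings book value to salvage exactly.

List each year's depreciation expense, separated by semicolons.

Depreciable base = $229,017 − $32,500 = $196,517.
Year 1: ⌊$229,017 × 200%/8⌋ = $57,254. Book value $171,763.
Year 2: ⌊$171,763 × 200%/8⌋ = $42,940. Book value $128,823.
Year 3: ⌊$128,823 × 200%/8⌋ = $32,205. Book value $96,618.
Year 4: ⌊$96,618 × 200%/8⌋ = $24,154. Book value $72,464.
Year 5: ⌊$72,464 × 200%/8⌋ = $18,116. Book value $54,348.
Year 6: ⌊$54,348 × 200%/8⌋ = $13,587. Book value $40,761.
Year 7: ⌊$40,761 × 200%/8⌋ = $10,190, capped at $8,261. Book value $32,500.
Year 8 (final): $32,500 − $32,500 = $0. Book value $32,500.

$57,254; $42,940; $32,205; $24,154; $18,116; $13,587; $8,261; $0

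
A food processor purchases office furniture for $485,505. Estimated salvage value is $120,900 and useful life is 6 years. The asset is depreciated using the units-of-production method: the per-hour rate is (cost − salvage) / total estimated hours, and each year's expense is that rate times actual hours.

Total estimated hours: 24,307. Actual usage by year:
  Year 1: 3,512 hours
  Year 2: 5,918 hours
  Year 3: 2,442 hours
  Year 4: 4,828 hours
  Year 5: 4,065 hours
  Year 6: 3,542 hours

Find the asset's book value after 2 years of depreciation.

Depreciable base = $485,505 − $120,900 = $364,605.
Rate = $364,605 / 24,307 hours = $15 per hour.
Year 1: 3,512 × $15 = $52,680. Book value $432,825.
Year 2: 5,918 × $15 = $88,770. Book value $344,055.

$344,055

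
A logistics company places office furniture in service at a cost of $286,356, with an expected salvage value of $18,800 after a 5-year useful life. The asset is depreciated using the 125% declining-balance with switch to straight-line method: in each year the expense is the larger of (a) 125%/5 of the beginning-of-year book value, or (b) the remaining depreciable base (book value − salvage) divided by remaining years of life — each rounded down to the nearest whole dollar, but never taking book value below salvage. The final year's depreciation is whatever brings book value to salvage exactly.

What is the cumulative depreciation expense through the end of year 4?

Depreciable base = $286,356 − $18,800 = $267,556.
Year 1: DB = ⌊$286,356 × 125%/5⌋ = $71,589; SL = ⌊$267,556/5⌋ = $53,511 → take DB $71,589. Book value $214,767.
Year 2: DB = ⌊$214,767 × 125%/5⌋ = $53,691; SL = ⌊$195,967/4⌋ = $48,991 → take DB $53,691. Book value $161,076.
Year 3: DB = ⌊$161,076 × 125%/5⌋ = $40,269; SL = ⌊$142,276/3⌋ = $47,425 → take SL $47,425. Book value $113,651.
Year 4: DB = ⌊$113,651 × 125%/5⌋ = $28,412; SL = ⌊$94,851/2⌋ = $47,425 → take SL $47,425. Book value $66,226.
Accumulated through year 4 = $286,356 − $66,226 = $220,130.

$220,130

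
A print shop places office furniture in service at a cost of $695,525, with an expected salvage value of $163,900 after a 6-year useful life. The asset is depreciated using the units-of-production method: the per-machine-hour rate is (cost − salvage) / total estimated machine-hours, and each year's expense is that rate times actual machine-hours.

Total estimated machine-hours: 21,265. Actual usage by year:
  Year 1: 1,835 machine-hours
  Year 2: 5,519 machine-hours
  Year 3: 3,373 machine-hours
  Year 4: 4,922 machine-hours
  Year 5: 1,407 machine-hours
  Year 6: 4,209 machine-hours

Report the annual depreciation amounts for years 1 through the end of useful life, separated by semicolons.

Depreciable base = $695,525 − $163,900 = $531,625.
Rate = $531,625 / 21,265 machine-hours = $25 per machine-hour.
Year 1: 1,835 × $25 = $45,875. Book value $649,650.
Year 2: 5,519 × $25 = $137,975. Book value $511,675.
Year 3: 3,373 × $25 = $84,325. Book value $427,350.
Year 4: 4,922 × $25 = $123,050. Book value $304,300.
Year 5: 1,407 × $25 = $35,175. Book value $269,125.
Year 6: 4,209 × $25 = $105,225. Book value $163,900.

$45,875; $137,975; $84,325; $123,050; $35,175; $105,225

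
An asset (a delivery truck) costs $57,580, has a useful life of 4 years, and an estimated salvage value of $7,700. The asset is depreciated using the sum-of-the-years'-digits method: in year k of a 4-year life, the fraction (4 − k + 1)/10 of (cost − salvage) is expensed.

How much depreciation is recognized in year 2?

Depreciable base = $57,580 − $7,700 = $49,880.
Sum of the years' digits = 4+3+2+1 = 10.
Year 1: $49,880 × 4/10 = $19,952. Book value $37,628.
Year 2: $49,880 × 3/10 = $14,964. Book value $22,664.

$14,964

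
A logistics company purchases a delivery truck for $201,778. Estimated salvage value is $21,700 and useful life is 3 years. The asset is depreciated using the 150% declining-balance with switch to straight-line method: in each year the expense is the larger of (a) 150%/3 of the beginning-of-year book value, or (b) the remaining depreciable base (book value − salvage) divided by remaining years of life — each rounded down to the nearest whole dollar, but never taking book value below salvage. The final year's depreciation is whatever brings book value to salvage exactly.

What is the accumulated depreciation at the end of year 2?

Depreciable base = $201,778 − $21,700 = $180,078.
Year 1: DB = ⌊$201,778 × 150%/3⌋ = $100,889; SL = ⌊$180,078/3⌋ = $60,026 → take DB $100,889. Book value $100,889.
Year 2: DB = ⌊$100,889 × 150%/3⌋ = $50,444; SL = ⌊$79,189/2⌋ = $39,594 → take DB $50,444. Book value $50,445.
Accumulated through year 2 = $201,778 − $50,445 = $151,333.

$151,333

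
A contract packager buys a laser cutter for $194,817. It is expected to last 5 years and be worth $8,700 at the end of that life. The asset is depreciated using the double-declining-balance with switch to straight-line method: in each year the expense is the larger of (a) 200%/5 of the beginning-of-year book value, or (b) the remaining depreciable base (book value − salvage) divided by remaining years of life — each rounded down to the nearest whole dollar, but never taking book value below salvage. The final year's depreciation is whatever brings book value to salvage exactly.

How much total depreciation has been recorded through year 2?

Depreciable base = $194,817 − $8,700 = $186,117.
Year 1: DB = ⌊$194,817 × 200%/5⌋ = $77,926; SL = ⌊$186,117/5⌋ = $37,223 → take DB $77,926. Book value $116,891.
Year 2: DB = ⌊$116,891 × 200%/5⌋ = $46,756; SL = ⌊$108,191/4⌋ = $27,047 → take DB $46,756. Book value $70,135.
Accumulated through year 2 = $194,817 − $70,135 = $124,682.

$124,682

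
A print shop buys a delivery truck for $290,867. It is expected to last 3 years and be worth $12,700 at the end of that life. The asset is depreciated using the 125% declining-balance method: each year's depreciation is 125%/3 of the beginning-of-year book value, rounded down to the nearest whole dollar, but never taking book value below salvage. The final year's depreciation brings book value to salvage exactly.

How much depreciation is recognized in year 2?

$70,697

Depreciable base = $290,867 − $12,700 = $278,167.
Year 1: ⌊$290,867 × 125%/3⌋ = $121,194. Book value $169,673.
Year 2: ⌊$169,673 × 125%/3⌋ = $70,697. Book value $98,976.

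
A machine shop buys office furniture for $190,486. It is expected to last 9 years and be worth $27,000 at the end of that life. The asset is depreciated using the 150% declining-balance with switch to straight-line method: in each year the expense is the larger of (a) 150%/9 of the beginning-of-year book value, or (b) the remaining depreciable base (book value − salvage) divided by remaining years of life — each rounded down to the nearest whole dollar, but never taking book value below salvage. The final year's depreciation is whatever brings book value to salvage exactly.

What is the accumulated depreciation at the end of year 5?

$113,932

Depreciable base = $190,486 − $27,000 = $163,486.
Year 1: DB = ⌊$190,486 × 150%/9⌋ = $31,747; SL = ⌊$163,486/9⌋ = $18,165 → take DB $31,747. Book value $158,739.
Year 2: DB = ⌊$158,739 × 150%/9⌋ = $26,456; SL = ⌊$131,739/8⌋ = $16,467 → take DB $26,456. Book value $132,283.
Year 3: DB = ⌊$132,283 × 150%/9⌋ = $22,047; SL = ⌊$105,283/7⌋ = $15,040 → take DB $22,047. Book value $110,236.
Year 4: DB = ⌊$110,236 × 150%/9⌋ = $18,372; SL = ⌊$83,236/6⌋ = $13,872 → take DB $18,372. Book value $91,864.
Year 5: DB = ⌊$91,864 × 150%/9⌋ = $15,310; SL = ⌊$64,864/5⌋ = $12,972 → take DB $15,310. Book value $76,554.
Accumulated through year 5 = $190,486 − $76,554 = $113,932.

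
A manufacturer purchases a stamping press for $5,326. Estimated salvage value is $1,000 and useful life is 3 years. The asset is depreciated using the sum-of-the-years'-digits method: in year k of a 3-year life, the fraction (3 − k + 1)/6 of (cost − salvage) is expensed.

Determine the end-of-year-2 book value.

Depreciable base = $5,326 − $1,000 = $4,326.
Sum of the years' digits = 3+2+1 = 6.
Year 1: $4,326 × 3/6 = $2,163. Book value $3,163.
Year 2: $4,326 × 2/6 = $1,442. Book value $1,721.

$1,721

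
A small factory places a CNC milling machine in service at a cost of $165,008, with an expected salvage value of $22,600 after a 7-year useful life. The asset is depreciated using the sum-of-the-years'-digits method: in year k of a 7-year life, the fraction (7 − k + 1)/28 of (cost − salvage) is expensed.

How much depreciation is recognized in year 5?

$15,258

Depreciable base = $165,008 − $22,600 = $142,408.
Sum of the years' digits = 7+6+5+4+3+2+1 = 28.
Year 1: $142,408 × 7/28 = $35,602. Book value $129,406.
Year 2: $142,408 × 6/28 = $30,516. Book value $98,890.
Year 3: $142,408 × 5/28 = $25,430. Book value $73,460.
Year 4: $142,408 × 4/28 = $20,344. Book value $53,116.
Year 5: $142,408 × 3/28 = $15,258. Book value $37,858.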